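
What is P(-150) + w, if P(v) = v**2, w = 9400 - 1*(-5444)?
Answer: 37344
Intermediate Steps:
w = 14844 (w = 9400 + 5444 = 14844)
P(-150) + w = (-150)**2 + 14844 = 22500 + 14844 = 37344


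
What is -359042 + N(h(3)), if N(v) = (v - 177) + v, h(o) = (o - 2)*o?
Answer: -359213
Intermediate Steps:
h(o) = o*(-2 + o) (h(o) = (-2 + o)*o = o*(-2 + o))
N(v) = -177 + 2*v (N(v) = (-177 + v) + v = -177 + 2*v)
-359042 + N(h(3)) = -359042 + (-177 + 2*(3*(-2 + 3))) = -359042 + (-177 + 2*(3*1)) = -359042 + (-177 + 2*3) = -359042 + (-177 + 6) = -359042 - 171 = -359213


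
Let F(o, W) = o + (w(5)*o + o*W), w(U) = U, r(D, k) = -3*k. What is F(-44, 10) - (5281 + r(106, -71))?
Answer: -6198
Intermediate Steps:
F(o, W) = 6*o + W*o (F(o, W) = o + (5*o + o*W) = o + (5*o + W*o) = 6*o + W*o)
F(-44, 10) - (5281 + r(106, -71)) = -44*(6 + 10) - (5281 - 3*(-71)) = -44*16 - (5281 + 213) = -704 - 1*5494 = -704 - 5494 = -6198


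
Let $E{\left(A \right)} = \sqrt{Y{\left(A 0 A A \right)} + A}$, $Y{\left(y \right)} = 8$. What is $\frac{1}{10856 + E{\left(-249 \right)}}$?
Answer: $\frac{10856}{117852977} - \frac{i \sqrt{241}}{117852977} \approx 9.2115 \cdot 10^{-5} - 1.3172 \cdot 10^{-7} i$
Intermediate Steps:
$E{\left(A \right)} = \sqrt{8 + A}$
$\frac{1}{10856 + E{\left(-249 \right)}} = \frac{1}{10856 + \sqrt{8 - 249}} = \frac{1}{10856 + \sqrt{-241}} = \frac{1}{10856 + i \sqrt{241}}$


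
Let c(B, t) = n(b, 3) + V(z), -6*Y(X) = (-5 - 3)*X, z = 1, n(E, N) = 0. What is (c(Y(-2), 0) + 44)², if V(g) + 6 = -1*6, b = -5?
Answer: 1024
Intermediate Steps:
V(g) = -12 (V(g) = -6 - 1*6 = -6 - 6 = -12)
Y(X) = 4*X/3 (Y(X) = -(-5 - 3)*X/6 = -(-4)*X/3 = 4*X/3)
c(B, t) = -12 (c(B, t) = 0 - 12 = -12)
(c(Y(-2), 0) + 44)² = (-12 + 44)² = 32² = 1024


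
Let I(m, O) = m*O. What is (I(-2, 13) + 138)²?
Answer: 12544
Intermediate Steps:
I(m, O) = O*m
(I(-2, 13) + 138)² = (13*(-2) + 138)² = (-26 + 138)² = 112² = 12544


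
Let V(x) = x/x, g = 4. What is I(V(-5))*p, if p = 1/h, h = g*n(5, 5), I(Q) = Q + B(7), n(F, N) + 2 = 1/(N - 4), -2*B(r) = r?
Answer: 5/8 ≈ 0.62500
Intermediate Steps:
B(r) = -r/2
n(F, N) = -2 + 1/(-4 + N) (n(F, N) = -2 + 1/(N - 4) = -2 + 1/(-4 + N))
V(x) = 1
I(Q) = -7/2 + Q (I(Q) = Q - 1/2*7 = Q - 7/2 = -7/2 + Q)
h = -4 (h = 4*((9 - 2*5)/(-4 + 5)) = 4*((9 - 10)/1) = 4*(1*(-1)) = 4*(-1) = -4)
p = -1/4 (p = 1/(-4) = -1/4 ≈ -0.25000)
I(V(-5))*p = (-7/2 + 1)*(-1/4) = -5/2*(-1/4) = 5/8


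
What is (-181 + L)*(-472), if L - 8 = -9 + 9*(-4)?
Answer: 102896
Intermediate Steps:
L = -37 (L = 8 + (-9 + 9*(-4)) = 8 + (-9 - 36) = 8 - 45 = -37)
(-181 + L)*(-472) = (-181 - 37)*(-472) = -218*(-472) = 102896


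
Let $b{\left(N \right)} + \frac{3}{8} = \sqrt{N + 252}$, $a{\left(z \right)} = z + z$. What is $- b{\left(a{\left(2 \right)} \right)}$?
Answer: $- \frac{125}{8} \approx -15.625$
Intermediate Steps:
$a{\left(z \right)} = 2 z$
$b{\left(N \right)} = - \frac{3}{8} + \sqrt{252 + N}$ ($b{\left(N \right)} = - \frac{3}{8} + \sqrt{N + 252} = - \frac{3}{8} + \sqrt{252 + N}$)
$- b{\left(a{\left(2 \right)} \right)} = - (- \frac{3}{8} + \sqrt{252 + 2 \cdot 2}) = - (- \frac{3}{8} + \sqrt{252 + 4}) = - (- \frac{3}{8} + \sqrt{256}) = - (- \frac{3}{8} + 16) = \left(-1\right) \frac{125}{8} = - \frac{125}{8}$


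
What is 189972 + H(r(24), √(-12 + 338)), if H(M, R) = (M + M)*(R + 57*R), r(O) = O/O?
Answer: 189972 + 116*√326 ≈ 1.9207e+5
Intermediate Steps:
r(O) = 1
H(M, R) = 116*M*R (H(M, R) = (2*M)*(58*R) = 116*M*R)
189972 + H(r(24), √(-12 + 338)) = 189972 + 116*1*√(-12 + 338) = 189972 + 116*1*√326 = 189972 + 116*√326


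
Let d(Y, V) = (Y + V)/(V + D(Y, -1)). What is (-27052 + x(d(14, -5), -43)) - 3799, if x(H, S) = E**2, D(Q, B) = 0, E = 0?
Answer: -30851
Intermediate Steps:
d(Y, V) = (V + Y)/V (d(Y, V) = (Y + V)/(V + 0) = (V + Y)/V)
x(H, S) = 0 (x(H, S) = 0**2 = 0)
(-27052 + x(d(14, -5), -43)) - 3799 = (-27052 + 0) - 3799 = -27052 - 3799 = -30851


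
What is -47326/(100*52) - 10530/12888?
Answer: -4615927/465400 ≈ -9.9182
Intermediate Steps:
-47326/(100*52) - 10530/12888 = -47326/5200 - 10530*1/12888 = -47326*1/5200 - 585/716 = -23663/2600 - 585/716 = -4615927/465400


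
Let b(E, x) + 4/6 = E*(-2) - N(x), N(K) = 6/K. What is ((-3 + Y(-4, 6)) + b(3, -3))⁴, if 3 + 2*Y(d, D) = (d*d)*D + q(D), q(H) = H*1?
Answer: 3969126001/1296 ≈ 3.0626e+6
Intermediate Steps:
q(H) = H
Y(d, D) = -3/2 + D/2 + D*d²/2 (Y(d, D) = -3/2 + ((d*d)*D + D)/2 = -3/2 + (d²*D + D)/2 = -3/2 + (D*d² + D)/2 = -3/2 + (D + D*d²)/2 = -3/2 + (D/2 + D*d²/2) = -3/2 + D/2 + D*d²/2)
b(E, x) = -⅔ - 6/x - 2*E (b(E, x) = -⅔ + (E*(-2) - 6/x) = -⅔ + (-2*E - 6/x) = -⅔ + (-6/x - 2*E) = -⅔ - 6/x - 2*E)
((-3 + Y(-4, 6)) + b(3, -3))⁴ = ((-3 + (-3/2 + (½)*6 + (½)*6*(-4)²)) + (-⅔ - 6/(-3) - 2*3))⁴ = ((-3 + (-3/2 + 3 + (½)*6*16)) + (-⅔ - 6*(-⅓) - 6))⁴ = ((-3 + (-3/2 + 3 + 48)) + (-⅔ + 2 - 6))⁴ = ((-3 + 99/2) - 14/3)⁴ = (93/2 - 14/3)⁴ = (251/6)⁴ = 3969126001/1296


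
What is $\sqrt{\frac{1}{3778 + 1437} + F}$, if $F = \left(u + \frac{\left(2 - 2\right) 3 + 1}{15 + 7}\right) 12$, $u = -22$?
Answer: $\frac{i \sqrt{866960629535}}{57365} \approx 16.231 i$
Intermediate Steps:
$F = - \frac{2898}{11}$ ($F = \left(-22 + \frac{\left(2 - 2\right) 3 + 1}{15 + 7}\right) 12 = \left(-22 + \frac{0 \cdot 3 + 1}{22}\right) 12 = \left(-22 + \left(0 + 1\right) \frac{1}{22}\right) 12 = \left(-22 + 1 \cdot \frac{1}{22}\right) 12 = \left(-22 + \frac{1}{22}\right) 12 = \left(- \frac{483}{22}\right) 12 = - \frac{2898}{11} \approx -263.45$)
$\sqrt{\frac{1}{3778 + 1437} + F} = \sqrt{\frac{1}{3778 + 1437} - \frac{2898}{11}} = \sqrt{\frac{1}{5215} - \frac{2898}{11}} = \sqrt{- \frac{15113059}{57365}} = \frac{i \sqrt{866960629535}}{57365}$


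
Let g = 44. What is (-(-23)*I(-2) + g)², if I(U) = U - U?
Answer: 1936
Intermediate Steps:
I(U) = 0
(-(-23)*I(-2) + g)² = (-(-23)*0 + 44)² = (-1*0 + 44)² = (0 + 44)² = 44² = 1936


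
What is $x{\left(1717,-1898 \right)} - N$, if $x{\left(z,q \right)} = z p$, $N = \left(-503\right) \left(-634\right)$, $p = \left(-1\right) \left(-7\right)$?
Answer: $-306883$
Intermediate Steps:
$p = 7$
$N = 318902$
$x{\left(z,q \right)} = 7 z$ ($x{\left(z,q \right)} = z 7 = 7 z$)
$x{\left(1717,-1898 \right)} - N = 7 \cdot 1717 - 318902 = 12019 - 318902 = -306883$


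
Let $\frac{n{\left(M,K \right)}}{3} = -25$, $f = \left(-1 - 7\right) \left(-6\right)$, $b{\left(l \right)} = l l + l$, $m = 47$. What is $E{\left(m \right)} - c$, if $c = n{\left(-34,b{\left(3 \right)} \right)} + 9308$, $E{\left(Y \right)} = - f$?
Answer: $-9281$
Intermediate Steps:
$b{\left(l \right)} = l + l^{2}$ ($b{\left(l \right)} = l^{2} + l = l + l^{2}$)
$f = 48$ ($f = \left(-1 - 7\right) \left(-6\right) = \left(-8\right) \left(-6\right) = 48$)
$E{\left(Y \right)} = -48$ ($E{\left(Y \right)} = \left(-1\right) 48 = -48$)
$n{\left(M,K \right)} = -75$ ($n{\left(M,K \right)} = 3 \left(-25\right) = -75$)
$c = 9233$ ($c = -75 + 9308 = 9233$)
$E{\left(m \right)} - c = -48 - 9233 = -9281$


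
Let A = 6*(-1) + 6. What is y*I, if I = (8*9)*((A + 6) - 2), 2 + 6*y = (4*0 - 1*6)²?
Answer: 1632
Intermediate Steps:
A = 0 (A = -6 + 6 = 0)
y = 17/3 (y = -⅓ + (4*0 - 1*6)²/6 = -⅓ + (0 - 6)²/6 = -⅓ + (⅙)*(-6)² = -⅓ + (⅙)*36 = -⅓ + 6 = 17/3 ≈ 5.6667)
I = 288 (I = (8*9)*((0 + 6) - 2) = 72*(6 - 2) = 72*4 = 288)
y*I = (17/3)*288 = 1632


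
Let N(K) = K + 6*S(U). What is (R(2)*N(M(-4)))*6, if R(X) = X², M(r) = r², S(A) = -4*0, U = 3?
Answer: 384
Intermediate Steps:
S(A) = 0
N(K) = K (N(K) = K + 6*0 = K + 0 = K)
(R(2)*N(M(-4)))*6 = (2²*(-4)²)*6 = (4*16)*6 = 64*6 = 384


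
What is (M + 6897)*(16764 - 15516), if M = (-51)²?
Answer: 11853504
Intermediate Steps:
M = 2601
(M + 6897)*(16764 - 15516) = (2601 + 6897)*(16764 - 15516) = 9498*1248 = 11853504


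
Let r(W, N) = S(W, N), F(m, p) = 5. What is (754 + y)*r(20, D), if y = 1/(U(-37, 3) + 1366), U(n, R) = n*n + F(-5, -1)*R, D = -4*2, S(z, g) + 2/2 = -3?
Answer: -4147002/1375 ≈ -3016.0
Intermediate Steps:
S(z, g) = -4 (S(z, g) = -1 - 3 = -4)
D = -8
U(n, R) = n² + 5*R (U(n, R) = n*n + 5*R = n² + 5*R)
r(W, N) = -4
y = 1/2750 (y = 1/(((-37)² + 5*3) + 1366) = 1/((1369 + 15) + 1366) = 1/(1384 + 1366) = 1/2750 ≈ 0.00036364)
(754 + y)*r(20, D) = (754 + 1/2750)*(-4) = (2073501/2750)*(-4) = -4147002/1375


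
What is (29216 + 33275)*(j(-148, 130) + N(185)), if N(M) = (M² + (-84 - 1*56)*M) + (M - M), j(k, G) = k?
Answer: 510988907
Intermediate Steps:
N(M) = M² - 140*M (N(M) = (M² + (-84 - 56)*M) + 0 = (M² - 140*M) + 0 = M² - 140*M)
(29216 + 33275)*(j(-148, 130) + N(185)) = (29216 + 33275)*(-148 + 185*(-140 + 185)) = 62491*(-148 + 185*45) = 62491*(-148 + 8325) = 62491*8177 = 510988907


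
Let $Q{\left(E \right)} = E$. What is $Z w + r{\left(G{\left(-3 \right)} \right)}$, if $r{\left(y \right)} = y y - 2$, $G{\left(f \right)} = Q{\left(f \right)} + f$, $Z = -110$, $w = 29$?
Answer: $-3156$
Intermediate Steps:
$G{\left(f \right)} = 2 f$ ($G{\left(f \right)} = f + f = 2 f$)
$r{\left(y \right)} = -2 + y^{2}$ ($r{\left(y \right)} = y^{2} - 2 = -2 + y^{2}$)
$Z w + r{\left(G{\left(-3 \right)} \right)} = \left(-110\right) 29 - \left(2 - \left(2 \left(-3\right)\right)^{2}\right) = -3190 - \left(2 - \left(-6\right)^{2}\right) = -3190 + \left(-2 + 36\right) = -3190 + 34 = -3156$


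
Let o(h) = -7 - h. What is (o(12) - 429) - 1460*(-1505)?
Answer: 2196852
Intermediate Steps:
(o(12) - 429) - 1460*(-1505) = ((-7 - 1*12) - 429) - 1460*(-1505) = ((-7 - 12) - 429) + 2197300 = (-19 - 429) + 2197300 = -448 + 2197300 = 2196852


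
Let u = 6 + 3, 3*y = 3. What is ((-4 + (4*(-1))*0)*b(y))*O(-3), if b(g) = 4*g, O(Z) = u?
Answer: -144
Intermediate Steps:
y = 1 (y = (⅓)*3 = 1)
u = 9
O(Z) = 9
((-4 + (4*(-1))*0)*b(y))*O(-3) = ((-4 + (4*(-1))*0)*(4*1))*9 = ((-4 - 4*0)*4)*9 = ((-4 + 0)*4)*9 = -4*4*9 = -16*9 = -144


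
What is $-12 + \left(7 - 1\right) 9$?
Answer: $42$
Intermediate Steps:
$-12 + \left(7 - 1\right) 9 = -12 + 6 \cdot 9 = -12 + 54 = 42$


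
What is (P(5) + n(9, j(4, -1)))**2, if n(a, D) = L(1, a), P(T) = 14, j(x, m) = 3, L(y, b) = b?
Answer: 529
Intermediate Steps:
n(a, D) = a
(P(5) + n(9, j(4, -1)))**2 = (14 + 9)**2 = 23**2 = 529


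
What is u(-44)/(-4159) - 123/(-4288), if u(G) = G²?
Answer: -7790011/17833792 ≈ -0.43681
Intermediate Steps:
u(-44)/(-4159) - 123/(-4288) = (-44)²/(-4159) - 123/(-4288) = 1936*(-1/4159) - 123*(-1/4288) = -1936/4159 + 123/4288 = -7790011/17833792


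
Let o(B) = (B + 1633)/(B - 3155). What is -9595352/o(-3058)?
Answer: -1045893368/25 ≈ -4.1836e+7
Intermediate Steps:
o(B) = (1633 + B)/(-3155 + B)
-9595352/o(-3058) = -9595352*(-3155 - 3058)/(1633 - 3058) = -9595352/(-1425/(-6213)) = -9595352/((-1/6213*(-1425))) = -9595352/25/109 = -9595352*109/25 = -1045893368/25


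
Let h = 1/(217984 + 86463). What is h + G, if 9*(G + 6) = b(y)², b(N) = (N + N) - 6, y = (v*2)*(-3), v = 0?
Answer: -608893/304447 ≈ -2.0000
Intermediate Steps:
y = 0 (y = (0*2)*(-3) = 0*(-3) = 0)
b(N) = -6 + 2*N (b(N) = 2*N - 6 = -6 + 2*N)
h = 1/304447 ≈ 3.2846e-6
G = -2 (G = -6 + (-6 + 2*0)²/9 = -6 + (-6 + 0)²/9 = -6 + (⅑)*(-6)² = -6 + (⅑)*36 = -6 + 4 = -2)
h + G = 1/304447 - 2 = -608893/304447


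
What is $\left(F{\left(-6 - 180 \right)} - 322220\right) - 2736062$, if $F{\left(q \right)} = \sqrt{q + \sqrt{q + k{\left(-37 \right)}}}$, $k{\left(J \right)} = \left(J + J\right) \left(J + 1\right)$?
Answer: $-3058282 + i \sqrt{186 - \sqrt{2478}} \approx -3.0583 \cdot 10^{6} + 11.671 i$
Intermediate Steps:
$k{\left(J \right)} = 2 J \left(1 + J\right)$
$F{\left(q \right)} = \sqrt{q + \sqrt{2664 + q}}$ ($F{\left(q \right)} = \sqrt{q + \sqrt{q + 2 \left(-37\right) \left(1 - 37\right)}} = \sqrt{q + \sqrt{q + 2 \left(-37\right) \left(-36\right)}} = \sqrt{q + \sqrt{q + 2664}} = \sqrt{q + \sqrt{2664 + q}}$)
$\left(F{\left(-6 - 180 \right)} - 322220\right) - 2736062 = \left(\sqrt{\left(-6 - 180\right) + \sqrt{2664 - 186}} - 322220\right) - 2736062 = \left(\sqrt{-186 + \sqrt{2664 - 186}} - 322220\right) - 2736062 = \left(\sqrt{-186 + \sqrt{2478}} - 322220\right) - 2736062 = \left(-322220 + \sqrt{-186 + \sqrt{2478}}\right) - 2736062 = -3058282 + \sqrt{-186 + \sqrt{2478}}$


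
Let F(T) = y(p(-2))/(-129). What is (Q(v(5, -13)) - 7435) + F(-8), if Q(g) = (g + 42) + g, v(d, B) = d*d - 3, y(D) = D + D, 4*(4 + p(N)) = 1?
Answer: -632009/86 ≈ -7348.9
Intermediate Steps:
p(N) = -15/4 (p(N) = -4 + (1/4)*1 = -4 + 1/4 = -15/4)
y(D) = 2*D
F(T) = 5/86 (F(T) = (2*(-15/4))/(-129) = -15/2*(-1/129) = 5/86)
v(d, B) = -3 + d**2 (v(d, B) = d**2 - 3 = -3 + d**2)
Q(g) = 42 + 2*g (Q(g) = (42 + g) + g = 42 + 2*g)
(Q(v(5, -13)) - 7435) + F(-8) = ((42 + 2*(-3 + 5**2)) - 7435) + 5/86 = ((42 + 2*(-3 + 25)) - 7435) + 5/86 = ((42 + 2*22) - 7435) + 5/86 = ((42 + 44) - 7435) + 5/86 = (86 - 7435) + 5/86 = -7349 + 5/86 = -632009/86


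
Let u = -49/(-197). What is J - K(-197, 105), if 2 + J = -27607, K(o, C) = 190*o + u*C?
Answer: 1929592/197 ≈ 9794.9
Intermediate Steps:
u = 49/197 (u = -49*(-1/197) = 49/197 ≈ 0.24873)
K(o, C) = 190*o + 49*C/197
J = -27609 (J = -2 - 27607 = -27609)
J - K(-197, 105) = -27609 - (190*(-197) + (49/197)*105) = -27609 - (-37430 + 5145/197) = -27609 - 1*(-7368565/197) = -27609 + 7368565/197 = 1929592/197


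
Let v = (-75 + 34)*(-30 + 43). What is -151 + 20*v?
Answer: -10811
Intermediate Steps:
v = -533 (v = -41*13 = -533)
-151 + 20*v = -151 + 20*(-533) = -151 - 10660 = -10811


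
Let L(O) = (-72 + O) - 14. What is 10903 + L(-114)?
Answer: 10703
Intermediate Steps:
L(O) = -86 + O
10903 + L(-114) = 10903 + (-86 - 114) = 10903 - 200 = 10703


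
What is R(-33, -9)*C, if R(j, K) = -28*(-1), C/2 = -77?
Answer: -4312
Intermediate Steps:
C = -154 (C = 2*(-77) = -154)
R(j, K) = 28
R(-33, -9)*C = 28*(-154) = -4312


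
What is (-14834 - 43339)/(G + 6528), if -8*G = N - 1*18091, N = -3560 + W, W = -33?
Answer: -38782/6159 ≈ -6.2968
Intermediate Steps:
N = -3593 (N = -3560 - 33 = -3593)
G = 5421/2 (G = -(-3593 - 1*18091)/8 = -(-3593 - 18091)/8 = -⅛*(-21684) = 5421/2 ≈ 2710.5)
(-14834 - 43339)/(G + 6528) = (-14834 - 43339)/(5421/2 + 6528) = -58173/18477/2 = -58173*2/18477 = -38782/6159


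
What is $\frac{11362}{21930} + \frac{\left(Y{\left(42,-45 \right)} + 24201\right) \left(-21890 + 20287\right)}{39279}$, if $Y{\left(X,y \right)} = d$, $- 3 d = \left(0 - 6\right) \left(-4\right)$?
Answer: $- \frac{141671558912}{143564745} \approx -986.81$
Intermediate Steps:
$d = -8$ ($d = - \frac{\left(0 - 6\right) \left(-4\right)}{3} = - \frac{\left(-6\right) \left(-4\right)}{3} = \left(- \frac{1}{3}\right) 24 = -8$)
$Y{\left(X,y \right)} = -8$
$\frac{11362}{21930} + \frac{\left(Y{\left(42,-45 \right)} + 24201\right) \left(-21890 + 20287\right)}{39279} = \frac{11362}{21930} + \frac{\left(-8 + 24201\right) \left(-21890 + 20287\right)}{39279} = 11362 \cdot \frac{1}{21930} + 24193 \left(-1603\right) \frac{1}{39279} = \frac{5681}{10965} - \frac{38781379}{39279} = - \frac{141671558912}{143564745}$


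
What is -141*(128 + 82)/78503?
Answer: -29610/78503 ≈ -0.37718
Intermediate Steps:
-141*(128 + 82)/78503 = -141*210*(1/78503) = -29610*1/78503 = -29610/78503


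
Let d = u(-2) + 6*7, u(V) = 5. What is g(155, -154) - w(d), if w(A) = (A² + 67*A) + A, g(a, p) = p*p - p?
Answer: 18465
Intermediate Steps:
g(a, p) = p² - p
d = 47 (d = 5 + 6*7 = 5 + 42 = 47)
w(A) = A² + 68*A
g(155, -154) - w(d) = -154*(-1 - 154) - 47*(68 + 47) = -154*(-155) - 47*115 = 23870 - 1*5405 = 23870 - 5405 = 18465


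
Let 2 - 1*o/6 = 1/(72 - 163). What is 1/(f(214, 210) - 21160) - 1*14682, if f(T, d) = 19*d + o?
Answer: -22924063795/1561372 ≈ -14682.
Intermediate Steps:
o = 1098/91 (o = 12 - 6/(72 - 163) = 12 - 6/(-91) = 12 - 6*(-1/91) = 12 + 6/91 = 1098/91 ≈ 12.066)
f(T, d) = 1098/91 + 19*d (f(T, d) = 19*d + 1098/91 = 1098/91 + 19*d)
1/(f(214, 210) - 21160) - 1*14682 = 1/((1098/91 + 19*210) - 21160) - 1*14682 = 1/((1098/91 + 3990) - 21160) - 14682 = 1/(364188/91 - 21160) - 14682 = 1/(-1561372/91) - 14682 = -91/1561372 - 14682 = -22924063795/1561372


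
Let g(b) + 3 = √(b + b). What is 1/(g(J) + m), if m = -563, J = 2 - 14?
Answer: -283/160190 - I*√6/160190 ≈ -0.0017667 - 1.5291e-5*I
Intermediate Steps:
J = -12
g(b) = -3 + √2*√b (g(b) = -3 + √(b + b) = -3 + √(2*b) = -3 + √2*√b)
1/(g(J) + m) = 1/((-3 + √2*√(-12)) - 563) = 1/((-3 + √2*(2*I*√3)) - 563) = 1/((-3 + 2*I*√6) - 563) = 1/(-566 + 2*I*√6)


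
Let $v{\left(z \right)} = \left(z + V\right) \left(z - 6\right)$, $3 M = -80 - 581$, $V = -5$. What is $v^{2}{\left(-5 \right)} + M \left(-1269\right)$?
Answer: $291703$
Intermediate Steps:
$M = - \frac{661}{3}$ ($M = \frac{-80 - 581}{3} = \frac{1}{3} \left(-661\right) = - \frac{661}{3} \approx -220.33$)
$v{\left(z \right)} = \left(-6 + z\right) \left(-5 + z\right)$ ($v{\left(z \right)} = \left(z - 5\right) \left(z - 6\right) = \left(-5 + z\right) \left(-6 + z\right) = \left(-6 + z\right) \left(-5 + z\right)$)
$v^{2}{\left(-5 \right)} + M \left(-1269\right) = \left(30 + \left(-5\right)^{2} - -55\right)^{2} - -279603 = \left(30 + 25 + 55\right)^{2} + 279603 = 110^{2} + 279603 = 12100 + 279603 = 291703$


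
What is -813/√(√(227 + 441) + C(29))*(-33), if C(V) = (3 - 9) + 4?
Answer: 26829*√2/(2*√(-1 + √167)) ≈ 5494.1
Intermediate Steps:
C(V) = -2 (C(V) = -6 + 4 = -2)
-813/√(√(227 + 441) + C(29))*(-33) = -813/√(√(227 + 441) - 2)*(-33) = -813/√(√668 - 2)*(-33) = -813/√(2*√167 - 2)*(-33) = -813/√(-2 + 2*√167)*(-33) = 26829/√(-2 + 2*√167)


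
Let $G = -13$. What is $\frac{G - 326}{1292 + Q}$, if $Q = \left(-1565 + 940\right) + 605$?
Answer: $- \frac{113}{424} \approx -0.26651$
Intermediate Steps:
$Q = -20$ ($Q = -625 + 605 = -20$)
$\frac{G - 326}{1292 + Q} = \frac{-13 - 326}{1292 - 20} = - \frac{339}{1272} = \left(-339\right) \frac{1}{1272} = - \frac{113}{424}$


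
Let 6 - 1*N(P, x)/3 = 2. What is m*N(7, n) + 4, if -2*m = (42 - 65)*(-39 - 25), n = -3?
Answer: -8828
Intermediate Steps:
N(P, x) = 12 (N(P, x) = 18 - 3*2 = 18 - 6 = 12)
m = -736 (m = -(42 - 65)*(-39 - 25)/2 = -(-23)*(-64)/2 = -½*1472 = -736)
m*N(7, n) + 4 = -736*12 + 4 = -8832 + 4 = -8828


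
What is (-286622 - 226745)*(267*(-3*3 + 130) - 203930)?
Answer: 88105584641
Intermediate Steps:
(-286622 - 226745)*(267*(-3*3 + 130) - 203930) = -513367*(267*(-9 + 130) - 203930) = -513367*(267*121 - 203930) = -513367*(32307 - 203930) = -513367*(-171623) = 88105584641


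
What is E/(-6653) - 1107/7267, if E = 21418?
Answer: -163009477/48347351 ≈ -3.3716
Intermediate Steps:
E/(-6653) - 1107/7267 = 21418/(-6653) - 1107/7267 = 21418*(-1/6653) - 1107*1/7267 = -21418/6653 - 1107/7267 = -163009477/48347351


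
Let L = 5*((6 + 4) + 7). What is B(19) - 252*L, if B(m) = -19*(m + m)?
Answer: -22142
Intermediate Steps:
L = 85 (L = 5*(10 + 7) = 5*17 = 85)
B(m) = -38*m
B(19) - 252*L = -38*19 - 252*85 = -722 - 21420 = -22142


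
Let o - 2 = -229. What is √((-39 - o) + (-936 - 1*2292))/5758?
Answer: 2*I*√190/2879 ≈ 0.0095756*I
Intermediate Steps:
o = -227 (o = 2 - 229 = -227)
√((-39 - o) + (-936 - 1*2292))/5758 = √((-39 - 1*(-227)) + (-936 - 1*2292))/5758 = √((-39 + 227) + (-936 - 2292))*(1/5758) = √(188 - 3228)*(1/5758) = √(-3040)*(1/5758) = (4*I*√190)*(1/5758) = 2*I*√190/2879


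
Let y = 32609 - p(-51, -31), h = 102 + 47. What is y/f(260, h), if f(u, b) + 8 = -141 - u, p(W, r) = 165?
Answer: -32444/409 ≈ -79.325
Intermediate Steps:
h = 149
f(u, b) = -149 - u (f(u, b) = -8 + (-141 - u) = -149 - u)
y = 32444 (y = 32609 - 1*165 = 32609 - 165 = 32444)
y/f(260, h) = 32444/(-149 - 1*260) = 32444/(-149 - 260) = 32444/(-409) = 32444*(-1/409) = -32444/409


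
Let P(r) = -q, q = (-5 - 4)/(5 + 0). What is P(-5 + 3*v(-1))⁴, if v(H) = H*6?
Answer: 6561/625 ≈ 10.498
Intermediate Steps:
v(H) = 6*H
q = -9/5 ≈ -1.8000
P(r) = 9/5 (P(r) = -1*(-9/5) = 9/5)
P(-5 + 3*v(-1))⁴ = (9/5)⁴ = 6561/625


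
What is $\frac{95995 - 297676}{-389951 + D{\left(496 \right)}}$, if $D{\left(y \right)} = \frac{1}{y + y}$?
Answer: $\frac{66689184}{128943797} \approx 0.5172$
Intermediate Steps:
$D{\left(y \right)} = \frac{1}{2 y}$
$\frac{95995 - 297676}{-389951 + D{\left(496 \right)}} = \frac{95995 - 297676}{-389951 + \frac{1}{2 \cdot 496}} = - \frac{201681}{-389951 + \frac{1}{2} \cdot \frac{1}{496}} = - \frac{201681}{-389951 + \frac{1}{992}} = - \frac{201681}{- \frac{386831391}{992}} = \left(-201681\right) \left(- \frac{992}{386831391}\right) = \frac{66689184}{128943797}$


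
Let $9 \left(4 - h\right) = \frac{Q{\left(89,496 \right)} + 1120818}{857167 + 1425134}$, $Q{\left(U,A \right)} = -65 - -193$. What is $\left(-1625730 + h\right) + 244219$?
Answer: $- \frac{1669243199377}{1208277} \approx -1.3815 \cdot 10^{6}$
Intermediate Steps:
$Q{\left(U,A \right)} = 128$ ($Q{\left(U,A \right)} = -65 + 193 = 128$)
$h = \frac{4767170}{1208277}$ ($h = 4 - \frac{\left(128 + 1120818\right) \frac{1}{857167 + 1425134}}{9} = 4 - \frac{1120946 \cdot \frac{1}{2282301}}{9} = 4 - \frac{65938}{1208277} = \frac{4767170}{1208277} \approx 3.9454$)
$\left(-1625730 + h\right) + 244219 = \left(-1625730 + \frac{4767170}{1208277}\right) + 244219 = - \frac{1964327400040}{1208277} + 244219 = - \frac{1669243199377}{1208277}$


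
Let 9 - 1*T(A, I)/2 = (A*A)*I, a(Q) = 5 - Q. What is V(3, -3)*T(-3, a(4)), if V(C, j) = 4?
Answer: 0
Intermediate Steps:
T(A, I) = 18 - 2*I*A² (T(A, I) = 18 - 2*A*A*I = 18 - 2*A²*I = 18 - 2*I*A²)
V(3, -3)*T(-3, a(4)) = 4*(18 - 2*(5 - 1*4)*(-3)²) = 4*(18 - 2*(5 - 4)*9) = 4*(18 - 2*1*9) = 4*(18 - 18) = 4*0 = 0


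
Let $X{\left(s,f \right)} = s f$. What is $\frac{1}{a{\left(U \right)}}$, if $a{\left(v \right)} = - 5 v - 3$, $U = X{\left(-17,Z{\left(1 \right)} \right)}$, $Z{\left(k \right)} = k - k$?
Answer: $- \frac{1}{3} \approx -0.33333$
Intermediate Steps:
$Z{\left(k \right)} = 0$
$X{\left(s,f \right)} = f s$
$U = 0$ ($U = 0 \left(-17\right) = 0$)
$a{\left(v \right)} = -3 - 5 v$
$\frac{1}{a{\left(U \right)}} = \frac{1}{-3 - 0} = \frac{1}{-3 + 0} = \frac{1}{-3} = - \frac{1}{3}$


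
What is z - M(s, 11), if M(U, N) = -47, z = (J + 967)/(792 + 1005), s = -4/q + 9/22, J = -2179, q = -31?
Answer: 27749/599 ≈ 46.326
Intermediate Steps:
s = 367/682 (s = -4/(-31) + 9/22 = -4*(-1/31) + 9*(1/22) = 4/31 + 9/22 = 367/682 ≈ 0.53812)
z = -404/599 (z = (-2179 + 967)/(792 + 1005) = -1212/1797 = -1212*1/1797 = -404/599 ≈ -0.67446)
z - M(s, 11) = -404/599 - 1*(-47) = -404/599 + 47 = 27749/599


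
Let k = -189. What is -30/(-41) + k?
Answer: -7719/41 ≈ -188.27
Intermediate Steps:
-30/(-41) + k = -30/(-41) - 189 = -30*(-1/41) - 189 = 30/41 - 189 = -7719/41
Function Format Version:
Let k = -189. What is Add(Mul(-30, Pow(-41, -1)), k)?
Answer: Rational(-7719, 41) ≈ -188.27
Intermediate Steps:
Add(Mul(-30, Pow(-41, -1)), k) = Add(Mul(-30, Pow(-41, -1)), -189) = Add(Mul(-30, Rational(-1, 41)), -189) = Add(Rational(30, 41), -189) = Rational(-7719, 41)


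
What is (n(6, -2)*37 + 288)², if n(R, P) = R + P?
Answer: 190096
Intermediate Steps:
n(R, P) = P + R
(n(6, -2)*37 + 288)² = ((-2 + 6)*37 + 288)² = (4*37 + 288)² = (148 + 288)² = 436² = 190096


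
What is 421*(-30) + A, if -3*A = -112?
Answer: -37778/3 ≈ -12593.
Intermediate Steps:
A = 112/3 (A = -1/3*(-112) = 112/3 ≈ 37.333)
421*(-30) + A = 421*(-30) + 112/3 = -12630 + 112/3 = -37778/3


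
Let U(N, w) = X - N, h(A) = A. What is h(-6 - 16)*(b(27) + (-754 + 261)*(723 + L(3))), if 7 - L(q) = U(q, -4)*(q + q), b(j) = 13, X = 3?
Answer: 7917294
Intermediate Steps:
U(N, w) = 3 - N
L(q) = 7 - 2*q*(3 - q) (L(q) = 7 - (3 - q)*(q + q) = 7 - (3 - q)*2*q = 7 - 2*q*(3 - q))
h(-6 - 16)*(b(27) + (-754 + 261)*(723 + L(3))) = (-6 - 16)*(13 + (-754 + 261)*(723 + (7 + 2*3*(-3 + 3)))) = -22*(13 - 493*(723 + (7 + 2*3*0))) = -22*(13 - 493*(723 + (7 + 0))) = -22*(13 - 493*(723 + 7)) = -22*(13 - 493*730) = -22*(13 - 359890) = -22*(-359877) = 7917294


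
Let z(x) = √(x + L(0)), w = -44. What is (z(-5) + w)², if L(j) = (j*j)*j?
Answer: (44 - I*√5)² ≈ 1931.0 - 196.77*I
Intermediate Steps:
L(j) = j³ (L(j) = j²*j = j³)
z(x) = √x (z(x) = √(x + 0³) = √(x + 0) = √x)
(z(-5) + w)² = (√(-5) - 44)² = (I*√5 - 44)² = (-44 + I*√5)²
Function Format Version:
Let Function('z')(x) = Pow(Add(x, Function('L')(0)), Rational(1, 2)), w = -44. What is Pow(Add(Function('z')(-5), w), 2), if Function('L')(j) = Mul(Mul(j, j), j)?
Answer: Pow(Add(44, Mul(-1, I, Pow(5, Rational(1, 2)))), 2) ≈ Add(1931.0, Mul(-196.77, I))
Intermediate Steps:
Function('L')(j) = Pow(j, 3) (Function('L')(j) = Mul(Pow(j, 2), j) = Pow(j, 3))
Function('z')(x) = Pow(x, Rational(1, 2)) (Function('z')(x) = Pow(Add(x, Pow(0, 3)), Rational(1, 2)) = Pow(Add(x, 0), Rational(1, 2)) = Pow(x, Rational(1, 2)))
Pow(Add(Function('z')(-5), w), 2) = Pow(Add(Pow(-5, Rational(1, 2)), -44), 2) = Pow(Add(Mul(I, Pow(5, Rational(1, 2))), -44), 2) = Pow(Add(-44, Mul(I, Pow(5, Rational(1, 2)))), 2)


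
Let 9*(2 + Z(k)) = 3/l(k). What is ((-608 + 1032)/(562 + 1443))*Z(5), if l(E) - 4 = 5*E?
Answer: -73352/174435 ≈ -0.42051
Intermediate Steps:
l(E) = 4 + 5*E
Z(k) = -2 + 1/(3*(4 + 5*k)) (Z(k) = -2 + (3/(4 + 5*k))/9 = -2 + 1/(3*(4 + 5*k)))
((-608 + 1032)/(562 + 1443))*Z(5) = ((-608 + 1032)/(562 + 1443))*((-23 - 30*5)/(3*(4 + 5*5))) = (424/2005)*((-23 - 150)/(3*(4 + 25))) = (424*(1/2005))*((1/3)*(-173)/29) = 424*((1/3)*(1/29)*(-173))/2005 = (424/2005)*(-173/87) = -73352/174435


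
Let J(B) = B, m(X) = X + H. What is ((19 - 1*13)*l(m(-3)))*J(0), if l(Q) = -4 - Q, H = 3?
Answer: 0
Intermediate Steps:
m(X) = 3 + X (m(X) = X + 3 = 3 + X)
((19 - 1*13)*l(m(-3)))*J(0) = ((19 - 1*13)*(-4 - (3 - 3)))*0 = ((19 - 13)*(-4 - 1*0))*0 = (6*(-4 + 0))*0 = (6*(-4))*0 = -24*0 = 0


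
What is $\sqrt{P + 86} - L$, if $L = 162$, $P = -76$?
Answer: $-162 + \sqrt{10} \approx -158.84$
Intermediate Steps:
$\sqrt{P + 86} - L = \sqrt{-76 + 86} - 162 = \sqrt{10} - 162 = -162 + \sqrt{10}$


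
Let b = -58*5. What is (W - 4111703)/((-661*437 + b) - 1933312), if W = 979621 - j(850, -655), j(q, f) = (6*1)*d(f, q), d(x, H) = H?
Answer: 3137182/2222459 ≈ 1.4116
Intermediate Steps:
b = -290
j(q, f) = 6*q (j(q, f) = (6*1)*q = 6*q)
W = 974521 (W = 979621 - 6*850 = 979621 - 1*5100 = 979621 - 5100 = 974521)
(W - 4111703)/((-661*437 + b) - 1933312) = (974521 - 4111703)/((-661*437 - 290) - 1933312) = -3137182/((-288857 - 290) - 1933312) = -3137182/(-289147 - 1933312) = -3137182/(-2222459) = -3137182*(-1/2222459) = 3137182/2222459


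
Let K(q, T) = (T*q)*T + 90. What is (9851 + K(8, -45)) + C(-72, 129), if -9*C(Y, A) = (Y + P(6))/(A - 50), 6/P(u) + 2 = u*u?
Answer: 105322496/4029 ≈ 26141.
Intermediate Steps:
P(u) = 6/(-2 + u²) (P(u) = 6/(-2 + u*u) = 6/(-2 + u²))
K(q, T) = 90 + q*T² (K(q, T) = q*T² + 90 = 90 + q*T²)
C(Y, A) = -(3/17 + Y)/(9*(-50 + A)) (C(Y, A) = -(Y + 6/(-2 + 6²))/(9*(A - 50)) = -(Y + 6/(-2 + 36))/(9*(-50 + A)) = -(Y + 6/34)/(9*(-50 + A)) = -(Y + 6*(1/34))/(9*(-50 + A)) = -(Y + 3/17)/(9*(-50 + A)) = -(3/17 + Y)/(9*(-50 + A)))
(9851 + K(8, -45)) + C(-72, 129) = (9851 + (90 + 8*(-45)²)) + (-3 - 17*(-72))/(153*(-50 + 129)) = (9851 + (90 + 8*2025)) + (1/153)*(-3 + 1224)/79 = (9851 + (90 + 16200)) + (1/153)*(1/79)*1221 = (9851 + 16290) + 407/4029 = 26141 + 407/4029 = 105322496/4029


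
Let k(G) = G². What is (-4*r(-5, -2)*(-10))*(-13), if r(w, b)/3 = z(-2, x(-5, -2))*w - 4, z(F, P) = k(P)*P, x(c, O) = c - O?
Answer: -204360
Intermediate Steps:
z(F, P) = P³ (z(F, P) = P²*P = P³)
r(w, b) = -12 - 81*w (r(w, b) = 3*((-5 - 1*(-2))³*w - 4) = 3*((-5 + 2)³*w - 4) = 3*((-3)³*w - 4) = 3*(-27*w - 4) = 3*(-4 - 27*w) = -12 - 81*w)
(-4*r(-5, -2)*(-10))*(-13) = (-4*(-12 - 81*(-5))*(-10))*(-13) = (-4*(-12 + 405)*(-10))*(-13) = (-4*393*(-10))*(-13) = -1572*(-10)*(-13) = 15720*(-13) = -204360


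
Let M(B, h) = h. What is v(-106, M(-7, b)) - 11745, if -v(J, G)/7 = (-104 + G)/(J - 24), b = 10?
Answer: -763754/65 ≈ -11750.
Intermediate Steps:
v(J, G) = -7*(-104 + G)/(-24 + J) (v(J, G) = -7*(-104 + G)/(J - 24) = -7*(-104 + G)/(-24 + J))
v(-106, M(-7, b)) - 11745 = 7*(104 - 1*10)/(-24 - 106) - 11745 = 7*(104 - 10)/(-130) - 11745 = 7*(-1/130)*94 - 11745 = -329/65 - 11745 = -763754/65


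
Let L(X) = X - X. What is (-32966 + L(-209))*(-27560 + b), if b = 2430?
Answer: 828435580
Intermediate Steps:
L(X) = 0
(-32966 + L(-209))*(-27560 + b) = (-32966 + 0)*(-27560 + 2430) = -32966*(-25130) = 828435580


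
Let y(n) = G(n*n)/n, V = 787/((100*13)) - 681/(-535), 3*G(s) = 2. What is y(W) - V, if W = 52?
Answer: -778457/417300 ≈ -1.8655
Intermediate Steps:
G(s) = ⅔ (G(s) = (⅓)*2 = ⅔)
V = 261269/139100 (V = 787/1300 - 681*(-1/535) = 787*(1/1300) + 681/535 = 787/1300 + 681/535 = 261269/139100 ≈ 1.8783)
y(n) = 2/(3*n)
y(W) - V = (⅔)/52 - 1*261269/139100 = (⅔)*(1/52) - 261269/139100 = 1/78 - 261269/139100 = -778457/417300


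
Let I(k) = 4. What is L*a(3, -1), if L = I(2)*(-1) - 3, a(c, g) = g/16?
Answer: 7/16 ≈ 0.43750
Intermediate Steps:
a(c, g) = g/16 (a(c, g) = g*(1/16) = g/16)
L = -7 (L = 4*(-1) - 3 = -4 - 3 = -7)
L*a(3, -1) = -7*(-1)/16 = -7*(-1/16) = 7/16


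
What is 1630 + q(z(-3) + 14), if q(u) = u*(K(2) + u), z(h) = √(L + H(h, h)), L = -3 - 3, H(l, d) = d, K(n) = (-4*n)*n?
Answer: 1593 + 36*I ≈ 1593.0 + 36.0*I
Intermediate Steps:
K(n) = -4*n²
L = -6
z(h) = √(-6 + h)
q(u) = u*(-16 + u) (q(u) = u*(-4*2² + u) = u*(-4*4 + u) = u*(-16 + u))
1630 + q(z(-3) + 14) = 1630 + (√(-6 - 3) + 14)*(-16 + (√(-6 - 3) + 14)) = 1630 + (√(-9) + 14)*(-16 + (√(-9) + 14)) = 1630 + (3*I + 14)*(-16 + (3*I + 14)) = 1630 + (14 + 3*I)*(-16 + (14 + 3*I)) = 1630 + (14 + 3*I)*(-2 + 3*I) = 1630 + (-2 + 3*I)*(14 + 3*I)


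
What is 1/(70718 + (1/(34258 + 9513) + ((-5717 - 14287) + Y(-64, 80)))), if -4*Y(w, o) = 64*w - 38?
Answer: 87542/4530079647 ≈ 1.9325e-5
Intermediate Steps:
Y(w, o) = 19/2 - 16*w (Y(w, o) = -(64*w - 38)/4 = -(-38 + 64*w)/4 = 19/2 - 16*w)
1/(70718 + (1/(34258 + 9513) + ((-5717 - 14287) + Y(-64, 80)))) = 1/(70718 + (1/(34258 + 9513) + ((-5717 - 14287) + (19/2 - 16*(-64))))) = 1/(70718 + (1/43771 + (-20004 + (19/2 + 1024)))) = 1/(70718 + (1/43771 + (-20004 + 2067/2))) = 1/(70718 + (1/43771 - 37941/2)) = 1/(70718 - 1660715509/87542) = 1/(4530079647/87542) = 87542/4530079647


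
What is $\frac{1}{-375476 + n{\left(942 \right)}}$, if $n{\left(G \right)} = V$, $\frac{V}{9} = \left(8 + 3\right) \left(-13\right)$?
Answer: $- \frac{1}{376763} \approx -2.6542 \cdot 10^{-6}$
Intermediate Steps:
$V = -1287$ ($V = 9 \left(8 + 3\right) \left(-13\right) = 9 \cdot 11 \left(-13\right) = 9 \left(-143\right) = -1287$)
$n{\left(G \right)} = -1287$
$\frac{1}{-375476 + n{\left(942 \right)}} = \frac{1}{-375476 - 1287} = \frac{1}{-376763} = - \frac{1}{376763}$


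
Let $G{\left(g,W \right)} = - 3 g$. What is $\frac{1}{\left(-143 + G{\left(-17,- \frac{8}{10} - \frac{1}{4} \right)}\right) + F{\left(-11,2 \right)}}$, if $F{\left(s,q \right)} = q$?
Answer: $- \frac{1}{90} \approx -0.011111$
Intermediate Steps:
$\frac{1}{\left(-143 + G{\left(-17,- \frac{8}{10} - \frac{1}{4} \right)}\right) + F{\left(-11,2 \right)}} = \frac{1}{\left(-143 - -51\right) + 2} = \frac{1}{\left(-143 + 51\right) + 2} = \frac{1}{-92 + 2} = \frac{1}{-90} = - \frac{1}{90}$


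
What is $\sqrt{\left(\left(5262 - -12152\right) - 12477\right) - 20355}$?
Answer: $i \sqrt{15418} \approx 124.17 i$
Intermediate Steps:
$\sqrt{\left(\left(5262 - -12152\right) - 12477\right) - 20355} = \sqrt{\left(\left(5262 + 12152\right) - 12477\right) - 20355} = \sqrt{\left(17414 - 12477\right) - 20355} = \sqrt{4937 - 20355} = \sqrt{-15418} = i \sqrt{15418}$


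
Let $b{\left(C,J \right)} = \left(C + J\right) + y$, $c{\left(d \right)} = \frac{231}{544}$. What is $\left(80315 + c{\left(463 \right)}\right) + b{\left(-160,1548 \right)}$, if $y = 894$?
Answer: $\frac{44932999}{544} \approx 82597.0$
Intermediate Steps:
$c{\left(d \right)} = \frac{231}{544}$ ($c{\left(d \right)} = 231 \cdot \frac{1}{544} = \frac{231}{544}$)
$b{\left(C,J \right)} = 894 + C + J$ ($b{\left(C,J \right)} = \left(C + J\right) + 894 = 894 + C + J$)
$\left(80315 + c{\left(463 \right)}\right) + b{\left(-160,1548 \right)} = \left(80315 + \frac{231}{544}\right) + \left(894 - 160 + 1548\right) = \frac{43691591}{544} + 2282 = \frac{44932999}{544}$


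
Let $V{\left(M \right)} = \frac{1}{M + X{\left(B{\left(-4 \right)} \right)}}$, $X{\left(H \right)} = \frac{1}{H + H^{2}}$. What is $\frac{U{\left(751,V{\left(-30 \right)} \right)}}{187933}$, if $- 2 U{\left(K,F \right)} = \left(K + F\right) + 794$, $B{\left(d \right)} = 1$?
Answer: $- \frac{91153}{22176094} \approx -0.0041104$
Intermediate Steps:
$V{\left(M \right)} = \frac{1}{\frac{1}{2} + M}$ ($V{\left(M \right)} = \frac{1}{M + \frac{1}{1 \left(1 + 1\right)}} = \frac{1}{M + 1 \cdot \frac{1}{2}} = \frac{1}{M + \frac{1}{2}} = \frac{1}{\frac{1}{2} + M}$)
$U{\left(K,F \right)} = -397 - \frac{F}{2} - \frac{K}{2}$ ($U{\left(K,F \right)} = - \frac{\left(K + F\right) + 794}{2} = - \frac{\left(F + K\right) + 794}{2} = - \frac{794 + F + K}{2} = -397 - \frac{F}{2} - \frac{K}{2}$)
$\frac{U{\left(751,V{\left(-30 \right)} \right)}}{187933} = \frac{-397 - \frac{2 \frac{1}{1 + 2 \left(-30\right)}}{2} - \frac{751}{2}}{187933} = \left(-397 - \frac{2 \frac{1}{1 - 60}}{2} - \frac{751}{2}\right) \frac{1}{187933} = \left(-397 - \frac{2 \frac{1}{-59}}{2} - \frac{751}{2}\right) \frac{1}{187933} = \left(-397 - \frac{2 \left(- \frac{1}{59}\right)}{2} - \frac{751}{2}\right) \frac{1}{187933} = \left(-397 - - \frac{1}{59} - \frac{751}{2}\right) \frac{1}{187933} = \left(-397 + \frac{1}{59} - \frac{751}{2}\right) \frac{1}{187933} = \left(- \frac{91153}{118}\right) \frac{1}{187933} = - \frac{91153}{22176094}$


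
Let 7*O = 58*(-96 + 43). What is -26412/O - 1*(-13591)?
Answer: 20981809/1537 ≈ 13651.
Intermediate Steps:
O = -3074/7 (O = (58*(-96 + 43))/7 = (58*(-53))/7 = (⅐)*(-3074) = -3074/7 ≈ -439.14)
-26412/O - 1*(-13591) = -26412/(-3074/7) - 1*(-13591) = -26412*(-7/3074) + 13591 = 92442/1537 + 13591 = 20981809/1537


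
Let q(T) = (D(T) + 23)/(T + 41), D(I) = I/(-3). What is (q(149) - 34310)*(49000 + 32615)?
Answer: -53204219990/19 ≈ -2.8002e+9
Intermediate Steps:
D(I) = -I/3 (D(I) = I*(-⅓) = -I/3)
q(T) = (23 - T/3)/(41 + T) (q(T) = (-T/3 + 23)/(T + 41) = (23 - T/3)/(41 + T))
(q(149) - 34310)*(49000 + 32615) = ((69 - 1*149)/(3*(41 + 149)) - 34310)*(49000 + 32615) = ((⅓)*(69 - 149)/190 - 34310)*81615 = ((⅓)*(1/190)*(-80) - 34310)*81615 = (-8/57 - 34310)*81615 = -1955678/57*81615 = -53204219990/19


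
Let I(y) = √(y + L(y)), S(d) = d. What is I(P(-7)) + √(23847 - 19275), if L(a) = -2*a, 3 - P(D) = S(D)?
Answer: 6*√127 + I*√10 ≈ 67.617 + 3.1623*I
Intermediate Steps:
P(D) = 3 - D
I(y) = √(-y) (I(y) = √(y - 2*y) = √(-y))
I(P(-7)) + √(23847 - 19275) = √(-(3 - 1*(-7))) + √(23847 - 19275) = √(-(3 + 7)) + √4572 = √(-1*10) + 6*√127 = √(-10) + 6*√127 = I*√10 + 6*√127 = 6*√127 + I*√10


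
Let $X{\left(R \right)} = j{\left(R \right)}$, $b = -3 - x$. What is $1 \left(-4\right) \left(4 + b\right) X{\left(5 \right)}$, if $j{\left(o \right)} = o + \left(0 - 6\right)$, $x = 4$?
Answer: $-12$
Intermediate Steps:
$b = -7$ ($b = -3 - 4 = -7$)
$j{\left(o \right)} = -6 + o$ ($j{\left(o \right)} = o + \left(0 - 6\right) = o - 6 = -6 + o$)
$X{\left(R \right)} = -6 + R$
$1 \left(-4\right) \left(4 + b\right) X{\left(5 \right)} = 1 \left(-4\right) \left(4 - 7\right) \left(-6 + 5\right) = - 4 \left(\left(-3\right) \left(-1\right)\right) = \left(-4\right) 3 = -12$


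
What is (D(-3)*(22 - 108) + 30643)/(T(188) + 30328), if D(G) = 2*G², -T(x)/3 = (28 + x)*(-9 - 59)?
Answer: 29095/74392 ≈ 0.39110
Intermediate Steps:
T(x) = 5712 + 204*x (T(x) = -3*(28 + x)*(-9 - 59) = -3*(28 + x)*(-68) = -3*(-1904 - 68*x) = 5712 + 204*x)
(D(-3)*(22 - 108) + 30643)/(T(188) + 30328) = ((2*(-3)²)*(22 - 108) + 30643)/((5712 + 204*188) + 30328) = ((2*9)*(-86) + 30643)/((5712 + 38352) + 30328) = (18*(-86) + 30643)/(44064 + 30328) = (-1548 + 30643)/74392 = 29095*(1/74392) = 29095/74392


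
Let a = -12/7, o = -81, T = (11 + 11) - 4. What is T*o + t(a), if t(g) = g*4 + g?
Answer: -10266/7 ≈ -1466.6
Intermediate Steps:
T = 18 (T = 22 - 4 = 18)
a = -12/7 (a = -12*⅐ = -12/7 ≈ -1.7143)
t(g) = 5*g (t(g) = 4*g + g = 5*g)
T*o + t(a) = 18*(-81) + 5*(-12/7) = -1458 - 60/7 = -10266/7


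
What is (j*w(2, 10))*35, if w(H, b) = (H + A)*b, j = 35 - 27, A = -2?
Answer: 0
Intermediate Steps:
j = 8
w(H, b) = b*(-2 + H) (w(H, b) = (H - 2)*b = (-2 + H)*b = b*(-2 + H))
(j*w(2, 10))*35 = (8*(10*(-2 + 2)))*35 = (8*(10*0))*35 = (8*0)*35 = 0*35 = 0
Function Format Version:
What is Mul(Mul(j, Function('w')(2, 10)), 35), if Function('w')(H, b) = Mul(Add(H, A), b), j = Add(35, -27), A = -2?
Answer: 0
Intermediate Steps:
j = 8
Function('w')(H, b) = Mul(b, Add(-2, H)) (Function('w')(H, b) = Mul(Add(H, -2), b) = Mul(Add(-2, H), b) = Mul(b, Add(-2, H)))
Mul(Mul(j, Function('w')(2, 10)), 35) = Mul(Mul(8, Mul(10, Add(-2, 2))), 35) = Mul(Mul(8, Mul(10, 0)), 35) = Mul(Mul(8, 0), 35) = Mul(0, 35) = 0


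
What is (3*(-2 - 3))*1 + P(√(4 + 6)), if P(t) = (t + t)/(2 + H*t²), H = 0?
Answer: -15 + √10 ≈ -11.838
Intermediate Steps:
P(t) = t (P(t) = (t + t)/(2 + 0*t²) = (2*t)/(2 + 0) = (2*t)/2 = (2*t)*(½) = t)
(3*(-2 - 3))*1 + P(√(4 + 6)) = (3*(-2 - 3))*1 + √(4 + 6) = (3*(-5))*1 + √10 = -15*1 + √10 = -15 + √10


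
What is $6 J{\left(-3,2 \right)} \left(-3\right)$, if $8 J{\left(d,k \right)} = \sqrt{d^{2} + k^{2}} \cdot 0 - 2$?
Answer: $\frac{9}{2} \approx 4.5$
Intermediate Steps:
$J{\left(d,k \right)} = - \frac{1}{4}$ ($J{\left(d,k \right)} = \frac{\sqrt{d^{2} + k^{2}} \cdot 0 - 2}{8} = \frac{0 - 2}{8} = \frac{1}{8} \left(-2\right) = - \frac{1}{4}$)
$6 J{\left(-3,2 \right)} \left(-3\right) = 6 \left(- \frac{1}{4}\right) \left(-3\right) = \left(- \frac{3}{2}\right) \left(-3\right) = \frac{9}{2}$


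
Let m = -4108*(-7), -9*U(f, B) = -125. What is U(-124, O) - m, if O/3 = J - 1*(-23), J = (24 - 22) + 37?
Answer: -258679/9 ≈ -28742.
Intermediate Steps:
J = 39 (J = 2 + 37 = 39)
O = 186 (O = 3*(39 - 1*(-23)) = 3*(39 + 23) = 3*62 = 186)
U(f, B) = 125/9 (U(f, B) = -1/9*(-125) = 125/9)
m = 28756
U(-124, O) - m = 125/9 - 1*28756 = 125/9 - 28756 = -258679/9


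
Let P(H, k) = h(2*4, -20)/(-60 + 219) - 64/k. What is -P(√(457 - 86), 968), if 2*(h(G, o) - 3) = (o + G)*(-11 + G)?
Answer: -423/6413 ≈ -0.065960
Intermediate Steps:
h(G, o) = 3 + (-11 + G)*(G + o)/2 (h(G, o) = 3 + ((o + G)*(-11 + G))/2 = 3 + ((G + o)*(-11 + G))/2 = 3 + ((-11 + G)*(G + o))/2 = 3 + (-11 + G)*(G + o)/2)
P(H, k) = 7/53 - 64/k (P(H, k) = (3 + (2*4)²/2 - 11*4 - 11/2*(-20) + (½)*(2*4)*(-20))/(-60 + 219) - 64/k = (3 + (½)*8² - 11/2*8 + 110 + (½)*8*(-20))/159 - 64/k = (3 + (½)*64 - 44 + 110 - 80)*(1/159) - 64/k = (3 + 32 - 44 + 110 - 80)*(1/159) - 64/k = 21*(1/159) - 64/k = 7/53 - 64/k)
-P(√(457 - 86), 968) = -(7/53 - 64/968) = -(7/53 - 64*1/968) = -(7/53 - 8/121) = -1*423/6413 = -423/6413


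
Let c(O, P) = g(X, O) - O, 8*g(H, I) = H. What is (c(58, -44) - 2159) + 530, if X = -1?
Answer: -13497/8 ≈ -1687.1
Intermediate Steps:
g(H, I) = H/8
c(O, P) = -⅛ - O (c(O, P) = (⅛)*(-1) - O = -⅛ - O)
(c(58, -44) - 2159) + 530 = ((-⅛ - 1*58) - 2159) + 530 = ((-⅛ - 58) - 2159) + 530 = (-465/8 - 2159) + 530 = -17737/8 + 530 = -13497/8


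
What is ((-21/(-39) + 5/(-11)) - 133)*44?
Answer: -76028/13 ≈ -5848.3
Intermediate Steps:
((-21/(-39) + 5/(-11)) - 133)*44 = ((-21*(-1/39) + 5*(-1/11)) - 133)*44 = ((7/13 - 5/11) - 133)*44 = (12/143 - 133)*44 = -19007/143*44 = -76028/13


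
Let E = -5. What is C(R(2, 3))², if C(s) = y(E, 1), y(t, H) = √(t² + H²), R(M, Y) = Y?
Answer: 26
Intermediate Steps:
y(t, H) = √(H² + t²)
C(s) = √26 (C(s) = √(1² + (-5)²) = √(1 + 25) = √26)
C(R(2, 3))² = (√26)² = 26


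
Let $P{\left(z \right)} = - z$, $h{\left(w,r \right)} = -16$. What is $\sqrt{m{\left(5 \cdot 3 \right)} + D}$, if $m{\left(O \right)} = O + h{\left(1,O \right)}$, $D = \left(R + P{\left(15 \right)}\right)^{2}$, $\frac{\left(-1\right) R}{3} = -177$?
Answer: $\sqrt{266255} \approx 516.0$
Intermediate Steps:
$R = 531$ ($R = \left(-3\right) \left(-177\right) = 531$)
$D = 266256$ ($D = \left(531 - 15\right)^{2} = 516^{2} = 266256$)
$m{\left(O \right)} = -16 + O$ ($m{\left(O \right)} = O - 16 = -16 + O$)
$\sqrt{m{\left(5 \cdot 3 \right)} + D} = \sqrt{\left(-16 + 5 \cdot 3\right) + 266256} = \sqrt{\left(-16 + 15\right) + 266256} = \sqrt{-1 + 266256} = \sqrt{266255}$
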